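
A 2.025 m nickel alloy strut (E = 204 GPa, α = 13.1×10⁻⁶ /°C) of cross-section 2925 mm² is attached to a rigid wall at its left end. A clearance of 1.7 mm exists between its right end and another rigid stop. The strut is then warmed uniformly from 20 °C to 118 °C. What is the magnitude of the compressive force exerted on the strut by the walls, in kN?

P ≈ 265 kN

If the wall were absent the strut would grow by αΔT L = 13.1×10⁻⁶ × 98 × 2025 = 2.6 mm.
This exceeds the 1.7 mm gap, so the wall pushes back. The portion of expansion that must be recovered elastically is δ_free − gap = 2.6 − 1.7 = 0.8997 mm.
So σ = E(δ_free − g)/L = 204×10³ × 0.8997/2025 = 90.64 MPa.
P = σA = 90.64 × 2925 = 265.1 kN.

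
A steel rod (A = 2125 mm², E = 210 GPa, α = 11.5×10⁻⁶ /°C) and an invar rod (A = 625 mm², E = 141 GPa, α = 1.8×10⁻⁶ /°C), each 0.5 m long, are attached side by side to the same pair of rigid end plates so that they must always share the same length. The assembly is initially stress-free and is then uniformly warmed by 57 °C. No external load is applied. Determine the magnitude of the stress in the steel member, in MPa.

σ ≈ 19.1 MPa (compressive)

The steel has the larger α, so on heating it would change length more than the invar if both were free. The rigid plates force a common final length, so the steel is put into compression and the invar into tension, with equal and opposite forces P (no external load).
Compatibility of the two members (thermal + elastic change equal): (α₁ − α₂)ΔT = P·[1/(A₁E₁) + 1/(A₂E₂)].
|α₁ − α₂|·ΔT = 9.7×10⁻⁶ × 57 = 0.0005529.
1/(A₁E₁) + 1/(A₂E₂) = 1/(2125×210×10³) + 1/(625×141×10³) = 1.359×10⁻⁸ N⁻¹.
So P = 0.0005529 / 1.359×10⁻⁸ = 40.69 kN.
σ_{steel} = P/A₁ = 40690/2125 = 19.15 MPa, compressive.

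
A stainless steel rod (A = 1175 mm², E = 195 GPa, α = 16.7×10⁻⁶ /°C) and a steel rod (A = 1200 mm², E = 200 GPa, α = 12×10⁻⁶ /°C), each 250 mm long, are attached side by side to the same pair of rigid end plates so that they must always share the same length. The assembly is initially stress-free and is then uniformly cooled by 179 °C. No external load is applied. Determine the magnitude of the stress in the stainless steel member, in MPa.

Equilibrium of a rigid end plate with no external load gives equal and opposite internal forces ±P in the two members. Since α_{stainless steel} > α_{steel}, cooling drives the stainless steel into tension and the steel into compression.
Compatibility of the two members (thermal + elastic change equal): (α₁ − α₂)ΔT = P·[1/(A₁E₁) + 1/(A₂E₂)].
|α₁ − α₂|·ΔT = 4.7×10⁻⁶ × 179 = 0.0008413.
1/(A₁E₁) + 1/(A₂E₂) = 1/(1175×195×10³) + 1/(1200×200×10³) = 8.531×10⁻⁹ N⁻¹.
So P = 0.0008413 / 8.531×10⁻⁹ = 98.62 kN.
σ_{stainless steel} = P/A₁ = 98620/1175 = 83.93 MPa, tensile.

σ ≈ 83.9 MPa (tensile)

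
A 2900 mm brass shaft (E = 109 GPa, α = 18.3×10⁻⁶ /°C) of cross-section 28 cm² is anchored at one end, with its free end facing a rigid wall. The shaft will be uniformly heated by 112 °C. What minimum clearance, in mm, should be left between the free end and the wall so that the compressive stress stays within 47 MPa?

g ≈ 4.69 mm

With no wall the shaft would lengthen by αΔT L = 18.3×10⁻⁶ × 112 × 2900 = 5.944 mm.
At the allowable stress the elastic shortening the wall may impose is σL/E = 47 × 2900 / (109×10³) = 1.25 mm.
So the gap has to take up the difference, g_min = δ_free − σL/E = 5.944 − 1.25 = 4.693 mm.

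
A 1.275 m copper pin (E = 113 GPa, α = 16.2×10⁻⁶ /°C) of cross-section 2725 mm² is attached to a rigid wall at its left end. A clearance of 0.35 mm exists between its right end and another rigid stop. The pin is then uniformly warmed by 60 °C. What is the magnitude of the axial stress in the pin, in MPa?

σ ≈ 78.8 MPa (compressive)

Free thermal elongation = αΔT L = 16.2×10⁻⁶ × 60 × 1275 = 1.239 mm.
After closing the 0.35 mm clearance, 1.239 − 0.35 = 0.8893 mm of expansion remains to be suppressed by the wall.
So σ = E(δ_free − g)/L = 113×10³ × 0.8893/1275 = 78.82 MPa.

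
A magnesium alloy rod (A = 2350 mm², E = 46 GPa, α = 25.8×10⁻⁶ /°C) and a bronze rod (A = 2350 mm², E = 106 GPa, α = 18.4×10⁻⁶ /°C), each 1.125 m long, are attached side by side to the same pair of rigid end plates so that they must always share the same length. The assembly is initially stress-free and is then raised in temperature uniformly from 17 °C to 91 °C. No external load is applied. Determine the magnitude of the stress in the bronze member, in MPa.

The magnesium alloy has the larger α, so on heating it would change length more than the bronze if both were free. The rigid plates force a common final length, so the magnesium alloy is put into compression and the bronze into tension, with equal and opposite forces P (no external load).
Equating the net (thermal + elastic) strains gives |α₁ − α₂|·ΔT = P·[1/(A₁E₁) + 1/(A₂E₂)].
|α₁ − α₂|·ΔT = 7.4×10⁻⁶ × 74 = 0.0005476.
1/(A₁E₁) + 1/(A₂E₂) = 1/(2350×46×10³) + 1/(2350×106×10³) = 1.327×10⁻⁸ N⁻¹.
So P = 0.0005476 / 1.327×10⁻⁸ = 41.28 kN.
σ_{bronze} = P/A₂ = 41280/2350 = 17.57 MPa, tensile.

σ ≈ 17.6 MPa (tensile)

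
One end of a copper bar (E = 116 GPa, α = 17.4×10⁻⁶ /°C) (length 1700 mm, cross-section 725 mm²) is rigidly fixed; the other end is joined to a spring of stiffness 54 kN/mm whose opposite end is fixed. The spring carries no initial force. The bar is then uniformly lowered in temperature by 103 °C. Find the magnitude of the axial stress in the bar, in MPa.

σ ≈ 108 MPa (tensile)

The unrestrained thermal change is αΔT L = 17.4×10⁻⁶ × 103 × 1700 = 3.047 mm.
Let P be the tensile force in the spring. The bar extends elastically by PL/(AE) and the spring stretches by P/k; together these equal δ_free.
P [ L/(AE) + 1/k ] = δ_free → P [ 1700/(725×116×10³) + 1/(54×10³) ] = 3.047.
P = 3.047 / 3.873×10⁻⁵ = 78660 N.
σ = P/A = 78660/725 = 108.5 MPa.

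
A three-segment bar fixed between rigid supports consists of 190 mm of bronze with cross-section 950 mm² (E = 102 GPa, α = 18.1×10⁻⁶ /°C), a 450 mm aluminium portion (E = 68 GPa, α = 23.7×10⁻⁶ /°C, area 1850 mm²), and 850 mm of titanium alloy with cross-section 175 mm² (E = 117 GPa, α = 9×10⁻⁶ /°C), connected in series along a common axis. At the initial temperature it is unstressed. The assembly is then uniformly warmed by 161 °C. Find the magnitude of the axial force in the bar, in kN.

P ≈ 74.4 kN (compressive)

With the walls removed the bar would change length by δ_free = Σ αᵢΔT Lᵢ = 18.1×10⁻⁶×161×190 + 23.7×10⁻⁶×161×450 + 9×10⁻⁶×161×850 = 3.502 mm.
The walls prevent any net length change, so an axial force P (same in every segment) develops. Compatibility: P · Σ Lᵢ/(AᵢEᵢ) = δ_free.
The series flexibility is Σ Lᵢ/(AᵢEᵢ) = 190/(950×102×10³) + 450/(1850×68×10³) + 850/(175×117×10³) = 4.705×10⁻⁵ mm/N.
Hence P = δ_free / Σ(L/AE) = 3.502/4.705×10⁻⁵ = 74.44 kN (compressive).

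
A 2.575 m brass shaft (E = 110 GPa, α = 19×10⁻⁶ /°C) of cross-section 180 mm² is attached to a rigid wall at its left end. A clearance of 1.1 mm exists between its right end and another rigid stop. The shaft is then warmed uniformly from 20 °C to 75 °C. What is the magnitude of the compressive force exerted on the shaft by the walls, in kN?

Unrestrained expansion: δ_free = αΔT L = 19×10⁻⁶ × 55 × 2575 = 2.691 mm.
After closing the 1.1 mm clearance, 2.691 − 1.1 = 1.591 mm of expansion remains to be suppressed by the wall.
So σ = E(δ_free − g)/L = 110×10³ × 1.591/2575 = 67.96 MPa.
P = σA = 67.96 × 180 = 12.23 kN.

P ≈ 12.2 kN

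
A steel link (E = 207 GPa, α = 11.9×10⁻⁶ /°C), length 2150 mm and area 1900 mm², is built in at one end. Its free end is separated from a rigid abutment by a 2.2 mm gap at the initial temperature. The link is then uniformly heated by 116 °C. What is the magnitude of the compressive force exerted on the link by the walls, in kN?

P ≈ 140 kN

If the wall were absent the link would grow by αΔT L = 11.9×10⁻⁶ × 116 × 2150 = 2.968 mm.
The gap closes (δ_free > 2.2 mm) and the wall then resists a further 2.968 − 2.2 = 0.7679 mm of expansion.
So σ = E(δ_free − g)/L = 207×10³ × 0.7679/2150 = 73.93 MPa.
Force on the wall = σA = 73.93 × 1900 mm² = 140.5 kN.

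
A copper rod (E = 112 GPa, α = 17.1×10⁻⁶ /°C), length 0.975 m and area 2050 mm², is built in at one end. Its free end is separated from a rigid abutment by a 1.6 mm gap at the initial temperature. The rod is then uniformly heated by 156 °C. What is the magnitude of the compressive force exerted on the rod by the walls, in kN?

P ≈ 236 kN

Unrestrained expansion: δ_free = αΔT L = 17.1×10⁻⁶ × 156 × 975 = 2.601 mm.
The gap closes (δ_free > 1.6 mm) and the wall then resists a further 2.601 − 1.6 = 1.001 mm of expansion.
So σ = E(δ_free − g)/L = 112×10³ × 1.001/975 = 115 MPa.
Force on the wall = σA = 115 × 2050 mm² = 235.7 kN.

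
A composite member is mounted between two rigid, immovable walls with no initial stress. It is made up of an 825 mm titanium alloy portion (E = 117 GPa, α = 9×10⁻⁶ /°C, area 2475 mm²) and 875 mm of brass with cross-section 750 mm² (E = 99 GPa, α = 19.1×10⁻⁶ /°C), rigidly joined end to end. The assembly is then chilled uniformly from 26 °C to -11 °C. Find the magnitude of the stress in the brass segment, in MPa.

If the supports were absent, the total length change would be Σ αᵢΔT Lᵢ = 9×10⁻⁶×37×825 + 19.1×10⁻⁶×37×875 = 0.8931 mm.
The walls prevent any net length change, so an axial force P (same in every segment) develops. Compatibility: P · Σ Lᵢ/(AᵢEᵢ) = δ_free.
The series flexibility is Σ Lᵢ/(AᵢEᵢ) = 825/(2475×117×10³) + 875/(750×99×10³) = 1.463×10⁻⁵ mm/N.
P = 0.8931 / 1.463×10⁻⁵ = 61030 N = 61.03 kN, tensile.
σ_{brass} = P / A = 61030 / 750 = 81.37 MPa.

σ ≈ 81.4 MPa (tensile)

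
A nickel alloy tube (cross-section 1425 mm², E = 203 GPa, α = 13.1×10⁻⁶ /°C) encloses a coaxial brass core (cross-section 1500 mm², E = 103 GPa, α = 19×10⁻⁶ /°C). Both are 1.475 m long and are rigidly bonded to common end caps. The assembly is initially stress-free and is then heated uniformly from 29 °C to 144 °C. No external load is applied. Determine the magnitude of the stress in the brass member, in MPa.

Both members must finish at the same length. With the larger α, the brass tends to over-expand; the plates restrain it, putting the brass in compression and the nickel alloy in tension. With no external load the two internal forces are equal and opposite, magnitude P.
Setting the final lengths equal and cancelling L: (α₁ − α₂)ΔT = P/(A₁E₁) + P/(A₂E₂).
|α₁ − α₂|·ΔT = 5.9×10⁻⁶ × 115 = 0.0006785.
1/(A₁E₁) + 1/(A₂E₂) = 1/(1425×203×10³) + 1/(1500×103×10³) = 9.929×10⁻⁹ N⁻¹.
So P = 0.0006785 / 9.929×10⁻⁹ = 68.33 kN.
σ_{brass} = P/A₂ = 68330/1500 = 45.55 MPa, compressive.

σ ≈ 45.6 MPa (compressive)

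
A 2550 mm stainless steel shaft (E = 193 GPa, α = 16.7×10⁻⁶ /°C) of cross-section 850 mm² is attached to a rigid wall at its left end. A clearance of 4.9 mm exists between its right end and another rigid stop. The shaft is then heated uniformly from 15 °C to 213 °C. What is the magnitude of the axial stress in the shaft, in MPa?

σ ≈ 267 MPa (compressive)

Free thermal elongation = αΔT L = 16.7×10⁻⁶ × 198 × 2550 = 8.432 mm.
The gap closes (δ_free > 4.9 mm) and the wall then resists a further 8.432 − 4.9 = 3.532 mm of expansion.
So σ = E(δ_free − g)/L = 193×10³ × 3.532/2550 = 267.3 MPa.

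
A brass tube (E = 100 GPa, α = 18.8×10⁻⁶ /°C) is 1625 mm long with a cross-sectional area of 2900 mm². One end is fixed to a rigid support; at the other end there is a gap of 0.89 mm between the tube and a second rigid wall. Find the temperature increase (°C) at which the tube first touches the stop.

Contact occurs when the free expansion equals the gap: αΔT L = 0.89 mm.
So ΔT = g/(αL) = 0.89/(18.8×10⁻⁶ × 1625) = 29.13 °C.

ΔT ≈ 29.1 °C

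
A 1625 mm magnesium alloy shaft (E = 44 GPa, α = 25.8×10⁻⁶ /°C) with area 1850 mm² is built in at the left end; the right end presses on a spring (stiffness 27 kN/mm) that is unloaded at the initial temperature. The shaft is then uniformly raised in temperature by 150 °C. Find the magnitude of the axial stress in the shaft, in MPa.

σ ≈ 59.6 MPa (compressive)

If the spring were absent the shaft would lengthen by αΔT L = 25.8×10⁻⁶ × 150 × 1625 = 6.289 mm.
With a force P in the spring, the elastic change of the shaft is PL/(AE) and that of the spring is P/k; compatibility requires their sum to equal δ_free.
P [ L/(AE) + 1/k ] = δ_free → P [ 1625/(1850×44×10³) + 1/(27×10³) ] = 6.289.
P = 6.289 / 5.7×10⁻⁵ = 110300 N.
σ = P/A = 110300/1850 = 59.64 MPa.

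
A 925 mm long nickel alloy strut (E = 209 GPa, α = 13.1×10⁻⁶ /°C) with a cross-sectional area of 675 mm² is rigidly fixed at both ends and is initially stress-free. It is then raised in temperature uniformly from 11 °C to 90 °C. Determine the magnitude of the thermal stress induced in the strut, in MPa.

The supports are rigid, so the total axial strain is zero. The restrained thermal strain is ε = αΔT = 13.1×10⁻⁶ × 79 = 1034.9×10⁻⁶.
σ = EαΔT = 209×10³ × 13.1×10⁻⁶ × 79 = 216.3 MPa (compressive; the strut is trying to expand).

σ ≈ 216 MPa (compressive)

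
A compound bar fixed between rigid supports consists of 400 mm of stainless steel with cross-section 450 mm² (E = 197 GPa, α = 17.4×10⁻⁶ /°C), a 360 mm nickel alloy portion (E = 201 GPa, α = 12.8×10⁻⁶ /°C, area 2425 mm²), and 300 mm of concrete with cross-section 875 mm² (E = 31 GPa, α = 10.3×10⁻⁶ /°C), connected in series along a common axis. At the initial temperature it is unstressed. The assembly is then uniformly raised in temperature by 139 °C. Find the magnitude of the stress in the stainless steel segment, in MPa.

If the supports were absent, the total length change would be Σ αᵢΔT Lᵢ = 17.4×10⁻⁶×139×400 + 12.8×10⁻⁶×139×360 + 10.3×10⁻⁶×139×300 = 2.037 mm.
The walls prevent any net length change, so an axial force P (same in every segment) develops. Compatibility: P · Σ Lᵢ/(AᵢEᵢ) = δ_free.
Σ Lᵢ/(AᵢEᵢ) = 400/(450×197×10³) + 360/(2425×201×10³) + 300/(875×31×10³) = 1.631×10⁻⁵ mm/N.
Hence P = δ_free / Σ(L/AE) = 2.037/1.631×10⁻⁵ = 124.9 kN (compressive).
σ_{stainless steel} = P / A = 124900 / 450 = 277.6 MPa.

σ ≈ 278 MPa (compressive)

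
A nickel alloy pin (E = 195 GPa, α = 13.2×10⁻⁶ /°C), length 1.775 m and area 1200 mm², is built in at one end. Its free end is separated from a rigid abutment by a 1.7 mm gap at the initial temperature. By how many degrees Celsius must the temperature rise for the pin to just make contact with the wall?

ΔT ≈ 72.6 °C

Contact occurs when the free expansion equals the gap: αΔT L = 1.7 mm.
So ΔT = g/(αL) = 1.7/(13.2×10⁻⁶ × 1775) = 72.56 °C.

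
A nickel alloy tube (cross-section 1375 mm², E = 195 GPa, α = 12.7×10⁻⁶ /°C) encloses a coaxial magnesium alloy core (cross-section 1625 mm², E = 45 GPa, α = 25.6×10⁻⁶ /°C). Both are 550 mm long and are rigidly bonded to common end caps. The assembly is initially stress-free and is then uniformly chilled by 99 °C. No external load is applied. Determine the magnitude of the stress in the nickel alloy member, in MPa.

Both members must finish at the same length. With the larger α, the magnesium alloy tends to over-contract; the plates restrain it, putting the magnesium alloy in tension and the nickel alloy in compression. With no external load the two internal forces are equal and opposite, magnitude P.
Equating the net (thermal + elastic) strains gives |α₁ − α₂|·ΔT = P·[1/(A₁E₁) + 1/(A₂E₂)].
|α₁ − α₂|·ΔT = 12.9×10⁻⁶ × 99 = 0.001277.
1/(A₁E₁) + 1/(A₂E₂) = 1/(1375×195×10³) + 1/(1625×45×10³) = 1.74×10⁻⁸ N⁻¹.
P = 0.001277 / 1.74×10⁻⁸ = 73380 N = 73.38 kN.
σ_{nickel alloy} = P/A₁ = 73380/1375 = 53.36 MPa, compressive.

σ ≈ 53.4 MPa (compressive)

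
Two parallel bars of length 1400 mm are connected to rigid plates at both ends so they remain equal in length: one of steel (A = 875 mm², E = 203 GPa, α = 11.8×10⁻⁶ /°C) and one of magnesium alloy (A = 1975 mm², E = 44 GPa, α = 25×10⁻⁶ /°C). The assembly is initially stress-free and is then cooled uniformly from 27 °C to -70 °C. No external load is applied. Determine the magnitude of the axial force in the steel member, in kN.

P ≈ 74.7 kN (compressive in the steel)

Both members must finish at the same length. With the larger α, the magnesium alloy tends to over-contract; the plates restrain it, putting the magnesium alloy in tension and the steel in compression. With no external load the two internal forces are equal and opposite, magnitude P.
Compatibility of the two members (thermal + elastic change equal): (α₁ − α₂)ΔT = P·[1/(A₁E₁) + 1/(A₂E₂)].
|α₁ − α₂|·ΔT = 13.2×10⁻⁶ × 97 = 0.00128.
1/(A₁E₁) + 1/(A₂E₂) = 1/(875×203×10³) + 1/(1975×44×10³) = 1.714×10⁻⁸ N⁻¹.
P = 0.00128 / 1.714×10⁻⁸ = 74710 N = 74.71 kN.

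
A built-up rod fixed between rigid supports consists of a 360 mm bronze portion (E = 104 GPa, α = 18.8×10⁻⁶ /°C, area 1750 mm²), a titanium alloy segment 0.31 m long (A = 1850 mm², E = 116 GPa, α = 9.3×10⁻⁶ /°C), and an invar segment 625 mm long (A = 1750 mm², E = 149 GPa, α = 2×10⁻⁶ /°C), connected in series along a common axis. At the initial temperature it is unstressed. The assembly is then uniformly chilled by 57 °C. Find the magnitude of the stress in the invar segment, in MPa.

σ ≈ 61 MPa (tensile)

If the supports were absent, the total length change would be Σ αᵢΔT Lᵢ = 18.8×10⁻⁶×57×360 + 9.3×10⁻⁶×57×310 + 2×10⁻⁶×57×625 = 0.6214 mm.
Since the ends are fixed, an axial force P builds up, equal in every segment, with P · Σ Lᵢ/(AᵢEᵢ) = δ_free.
The series flexibility is Σ Lᵢ/(AᵢEᵢ) = 360/(1750×104×10³) + 310/(1850×116×10³) + 625/(1750×149×10³) = 5.82×10⁻⁶ mm/N.
P = 0.6214 / 5.82×10⁻⁶ = 106800 N = 106.8 kN, tensile.
σ_{invar} = P / A = 106800 / 1750 = 61.01 MPa.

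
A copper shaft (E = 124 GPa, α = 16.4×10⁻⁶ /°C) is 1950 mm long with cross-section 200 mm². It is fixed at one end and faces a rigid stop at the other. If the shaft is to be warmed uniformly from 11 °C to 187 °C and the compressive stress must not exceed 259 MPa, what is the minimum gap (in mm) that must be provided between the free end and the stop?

g ≈ 1.56 mm

With no wall the shaft would lengthen by αΔT L = 16.4×10⁻⁶ × 176 × 1950 = 5.628 mm.
At the allowable stress the elastic shortening the wall may impose is σL/E = 259 × 1950 / (124×10³) = 4.073 mm.
So the gap has to take up the difference, g_min = δ_free − σL/E = 5.628 − 4.073 = 1.555 mm.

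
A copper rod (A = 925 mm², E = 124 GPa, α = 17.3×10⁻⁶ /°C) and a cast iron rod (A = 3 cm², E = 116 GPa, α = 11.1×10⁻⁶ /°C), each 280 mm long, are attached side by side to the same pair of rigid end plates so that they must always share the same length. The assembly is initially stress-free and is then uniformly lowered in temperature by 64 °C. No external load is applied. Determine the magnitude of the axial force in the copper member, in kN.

P ≈ 10.6 kN (tensile in the copper)

The copper has the larger α, so on cooling it would change length more than the cast iron if both were free. The rigid plates force a common final length, so the copper is put into tension and the cast iron into compression, with equal and opposite forces P (no external load).
Compatibility of the two members (thermal + elastic change equal): (α₁ − α₂)ΔT = P·[1/(A₁E₁) + 1/(A₂E₂)].
|α₁ − α₂|·ΔT = 6.2×10⁻⁶ × 64 = 0.0003968.
1/(A₁E₁) + 1/(A₂E₂) = 1/(925×124×10³) + 1/(300×116×10³) = 3.745×10⁻⁸ N⁻¹.
So P = 0.0003968 / 3.745×10⁻⁸ = 10.59 kN.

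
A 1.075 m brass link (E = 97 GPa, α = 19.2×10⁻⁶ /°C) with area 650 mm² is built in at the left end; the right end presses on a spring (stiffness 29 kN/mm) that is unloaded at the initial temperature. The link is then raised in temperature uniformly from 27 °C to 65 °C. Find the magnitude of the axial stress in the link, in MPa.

Free thermal expansion: δ_free = αΔT L = 19.2×10⁻⁶ × 38 × 1075 = 0.7843 mm.
With a force P in the spring, the elastic change of the link is PL/(AE) and that of the spring is P/k; compatibility requires their sum to equal δ_free.
So P = δ_free / [L/(AE) + 1/k] = 0.7843 / [ 1075/(650×97×10³) + 1/(29×10³) ].
P = 0.7843 / 5.153×10⁻⁵ = 15220 N.
σ = P/A = 15220/650 = 23.42 MPa.

σ ≈ 23.4 MPa (compressive)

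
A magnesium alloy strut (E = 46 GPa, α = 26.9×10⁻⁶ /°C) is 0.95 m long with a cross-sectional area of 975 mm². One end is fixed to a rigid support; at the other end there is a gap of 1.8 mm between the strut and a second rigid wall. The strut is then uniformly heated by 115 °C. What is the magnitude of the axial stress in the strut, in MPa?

σ ≈ 55.1 MPa (compressive)

If the wall were absent the strut would grow by αΔT L = 26.9×10⁻⁶ × 115 × 950 = 2.939 mm.
The gap closes (δ_free > 1.8 mm) and the wall then resists a further 2.939 − 1.8 = 1.139 mm of expansion.
So σ = E(δ_free − g)/L = 46×10³ × 1.139/950 = 55.14 MPa.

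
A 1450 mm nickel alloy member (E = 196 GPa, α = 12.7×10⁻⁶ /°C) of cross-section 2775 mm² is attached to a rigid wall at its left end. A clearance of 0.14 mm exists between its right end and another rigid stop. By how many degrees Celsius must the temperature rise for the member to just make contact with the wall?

The gap closes when αΔT L = 0.14 mm, since the member is still unstressed at that instant.
ΔT = 0.14 / (12.7×10⁻⁶ × 1450) = 7.602 °C.

ΔT ≈ 7.6 °C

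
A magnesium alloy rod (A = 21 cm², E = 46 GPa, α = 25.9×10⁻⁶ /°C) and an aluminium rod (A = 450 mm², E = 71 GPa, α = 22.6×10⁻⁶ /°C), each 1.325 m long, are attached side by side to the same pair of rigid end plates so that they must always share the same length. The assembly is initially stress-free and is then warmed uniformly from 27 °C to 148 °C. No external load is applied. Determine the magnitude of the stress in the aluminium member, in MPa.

Equilibrium of a rigid end plate with no external load gives equal and opposite internal forces ±P in the two members. Since α_{magnesium alloy} > α_{aluminium}, heating drives the magnesium alloy into compression and the aluminium into tension.
Setting the final lengths equal and cancelling L: (α₁ − α₂)ΔT = P/(A₁E₁) + P/(A₂E₂).
|α₁ − α₂|·ΔT = 3.3×10⁻⁶ × 121 = 0.0003993.
1/(A₁E₁) + 1/(A₂E₂) = 1/(2100×46×10³) + 1/(450×71×10³) = 4.165×10⁻⁸ N⁻¹.
So P = 0.0003993 / 4.165×10⁻⁸ = 9.587 kN.
σ_{aluminium} = P/A₂ = 9587/450 = 21.3 MPa, tensile.

σ ≈ 21.3 MPa (tensile)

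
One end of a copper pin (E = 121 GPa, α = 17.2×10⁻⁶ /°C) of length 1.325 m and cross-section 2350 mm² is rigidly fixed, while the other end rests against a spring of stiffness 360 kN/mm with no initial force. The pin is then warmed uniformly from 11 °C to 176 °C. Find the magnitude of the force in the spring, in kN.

P ≈ 506 kN

If the spring were absent the pin would lengthen by αΔT L = 17.2×10⁻⁶ × 165 × 1325 = 3.76 mm.
With a force P in the spring, the elastic change of the pin is PL/(AE) and that of the spring is P/k; compatibility requires their sum to equal δ_free.
P [ L/(AE) + 1/k ] = δ_free → P [ 1325/(2350×121×10³) + 1/(360×10³) ] = 3.76.
P = 3.76 / 7.438×10⁻⁶ = 505600 N.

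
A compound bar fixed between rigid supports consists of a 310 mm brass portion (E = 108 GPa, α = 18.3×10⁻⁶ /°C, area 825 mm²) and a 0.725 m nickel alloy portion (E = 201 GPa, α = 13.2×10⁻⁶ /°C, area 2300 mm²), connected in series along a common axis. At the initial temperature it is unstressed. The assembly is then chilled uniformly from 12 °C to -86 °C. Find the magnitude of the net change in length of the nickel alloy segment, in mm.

|ΔL| ≈ 0.474 mm

With the walls removed the bar would change length by δ_free = Σ αᵢΔT Lᵢ = 18.3×10⁻⁶×98×310 + 13.2×10⁻⁶×98×725 = 1.494 mm.
The rigid supports impose zero overall length change; the single axial force P common to all segments must satisfy P Σ Lᵢ/(AᵢEᵢ) = δ_free.
The series flexibility is Σ Lᵢ/(AᵢEᵢ) = 310/(825×108×10³) + 725/(2300×201×10³) = 5.047×10⁻⁶ mm/N.
P = 1.494 / 5.047×10⁻⁶ = 296000 N = 296 kN, tensile.
For the nickel alloy segment, free thermal change = 13.2×10⁻⁶×98×725 = 0.9379 mm and elastic change from P = 296000×725/(2300×201×10³) = 0.4641 mm; these oppose, so the net change is 0.474 mm (segment shortens).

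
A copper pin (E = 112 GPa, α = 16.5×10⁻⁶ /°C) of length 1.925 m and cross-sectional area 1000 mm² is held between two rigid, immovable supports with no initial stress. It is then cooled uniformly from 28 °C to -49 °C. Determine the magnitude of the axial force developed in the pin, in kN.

With zero net strain, σ = E·αΔT = 112 GPa × 16.5×10⁻⁶ × 77 = 142.3 MPa.
Then P = σA = 142.3 × 1000 mm² = 142.3 kN, tensile.

P ≈ 142 kN (tensile)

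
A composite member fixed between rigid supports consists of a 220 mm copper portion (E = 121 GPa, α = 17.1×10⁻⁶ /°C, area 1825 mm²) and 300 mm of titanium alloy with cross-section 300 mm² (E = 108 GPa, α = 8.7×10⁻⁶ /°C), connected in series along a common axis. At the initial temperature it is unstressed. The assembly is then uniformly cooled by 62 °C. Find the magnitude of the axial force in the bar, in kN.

With the walls removed the bar would change length by δ_free = Σ αᵢΔT Lᵢ = 17.1×10⁻⁶×62×220 + 8.7×10⁻⁶×62×300 = 0.3951 mm.
The rigid supports impose zero overall length change; the single axial force P common to all segments must satisfy P Σ Lᵢ/(AᵢEᵢ) = δ_free.
The series flexibility is Σ Lᵢ/(AᵢEᵢ) = 220/(1825×121×10³) + 300/(300×108×10³) = 1.026×10⁻⁵ mm/N.
Hence P = δ_free / Σ(L/AE) = 0.3951/1.026×10⁻⁵ = 38.52 kN (tensile).

P ≈ 38.5 kN (tensile)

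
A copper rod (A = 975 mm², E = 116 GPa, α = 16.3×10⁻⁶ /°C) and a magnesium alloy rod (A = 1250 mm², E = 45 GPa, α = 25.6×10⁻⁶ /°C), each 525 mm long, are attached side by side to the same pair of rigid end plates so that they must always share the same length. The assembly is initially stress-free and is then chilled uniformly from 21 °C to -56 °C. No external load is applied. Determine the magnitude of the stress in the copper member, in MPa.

Both members must finish at the same length. With the larger α, the magnesium alloy tends to over-contract; the plates restrain it, putting the magnesium alloy in tension and the copper in compression. With no external load the two internal forces are equal and opposite, magnitude P.
Compatibility of the two members (thermal + elastic change equal): (α₁ − α₂)ΔT = P·[1/(A₁E₁) + 1/(A₂E₂)].
|α₁ − α₂|·ΔT = 9.3×10⁻⁶ × 77 = 0.0007161.
1/(A₁E₁) + 1/(A₂E₂) = 1/(975×116×10³) + 1/(1250×45×10³) = 2.662×10⁻⁸ N⁻¹.
So P = 0.0007161 / 2.662×10⁻⁸ = 26.9 kN.
σ_{copper} = P/A₁ = 26900/975 = 27.59 MPa, compressive.

σ ≈ 27.6 MPa (compressive)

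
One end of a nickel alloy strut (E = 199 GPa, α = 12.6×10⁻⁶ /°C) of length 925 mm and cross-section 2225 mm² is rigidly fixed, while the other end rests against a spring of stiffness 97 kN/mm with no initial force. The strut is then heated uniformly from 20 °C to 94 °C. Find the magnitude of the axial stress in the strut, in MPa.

σ ≈ 31.3 MPa (compressive)

Free thermal expansion: δ_free = αΔT L = 12.6×10⁻⁶ × 74 × 925 = 0.8625 mm.
Let P be the compressive force at the spring. The strut shortens elastically by PL/(AE) and the spring compresses by P/k; together these equal δ_free.
P [ L/(AE) + 1/k ] = δ_free → P [ 925/(2225×199×10³) + 1/(97×10³) ] = 0.8625.
P = 0.8625 / 1.24×10⁻⁵ = 69560 N.
σ = P/A = 69560/2225 = 31.26 MPa.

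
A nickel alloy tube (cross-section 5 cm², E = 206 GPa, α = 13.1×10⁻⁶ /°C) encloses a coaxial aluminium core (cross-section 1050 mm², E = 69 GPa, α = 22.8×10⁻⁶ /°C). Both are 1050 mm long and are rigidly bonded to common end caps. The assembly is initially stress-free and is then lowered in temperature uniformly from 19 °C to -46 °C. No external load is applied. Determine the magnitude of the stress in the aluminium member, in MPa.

The aluminium has the larger α, so on cooling it would change length more than the nickel alloy if both were free. The rigid plates force a common final length, so the aluminium is put into tension and the nickel alloy into compression, with equal and opposite forces P (no external load).
Equating the net (thermal + elastic) strains gives |α₁ − α₂|·ΔT = P·[1/(A₁E₁) + 1/(A₂E₂)].
|α₁ − α₂|·ΔT = 9.7×10⁻⁶ × 65 = 0.0006305.
1/(A₁E₁) + 1/(A₂E₂) = 1/(500×206×10³) + 1/(1050×69×10³) = 2.351×10⁻⁸ N⁻¹.
So P = 0.0006305 / 2.351×10⁻⁸ = 26.82 kN.
σ_{aluminium} = P/A₂ = 26820/1050 = 25.54 MPa, tensile.

σ ≈ 25.5 MPa (tensile)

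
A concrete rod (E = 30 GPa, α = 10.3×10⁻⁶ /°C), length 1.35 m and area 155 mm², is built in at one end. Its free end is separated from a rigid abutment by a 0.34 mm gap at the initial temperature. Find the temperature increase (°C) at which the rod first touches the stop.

ΔT ≈ 24.5 °C

Contact occurs when the free expansion equals the gap: αΔT L = 0.34 mm.
So ΔT = g/(αL) = 0.34/(10.3×10⁻⁶ × 1350) = 24.45 °C.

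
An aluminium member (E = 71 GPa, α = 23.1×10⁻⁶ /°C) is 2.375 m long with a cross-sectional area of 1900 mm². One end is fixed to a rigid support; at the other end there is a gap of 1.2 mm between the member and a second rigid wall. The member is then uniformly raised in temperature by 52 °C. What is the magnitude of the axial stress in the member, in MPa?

Free thermal elongation = αΔT L = 23.1×10⁻⁶ × 52 × 2375 = 2.853 mm.
This exceeds the 1.2 mm gap, so the wall pushes back. The portion of expansion that must be recovered elastically is δ_free − gap = 2.853 − 1.2 = 1.653 mm.
Compatibility: PL/(AE) = 1.653 mm, so σ = P/A = E × (1.653/2375) = 49.41 MPa.

σ ≈ 49.4 MPa (compressive)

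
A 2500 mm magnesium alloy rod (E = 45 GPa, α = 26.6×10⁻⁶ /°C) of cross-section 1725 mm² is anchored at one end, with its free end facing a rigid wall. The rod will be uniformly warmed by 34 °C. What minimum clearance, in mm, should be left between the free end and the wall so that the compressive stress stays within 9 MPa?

With no wall the rod would lengthen by αΔT L = 26.6×10⁻⁶ × 34 × 2500 = 2.261 mm.
A stress of 9 MPa corresponds to the wall pushing the rod back by σL/E = 9×2500/(45×10³) = 0.5 mm.
So the gap has to take up the difference, g_min = δ_free − σL/E = 2.261 − 0.5 = 1.761 mm.

g ≈ 1.76 mm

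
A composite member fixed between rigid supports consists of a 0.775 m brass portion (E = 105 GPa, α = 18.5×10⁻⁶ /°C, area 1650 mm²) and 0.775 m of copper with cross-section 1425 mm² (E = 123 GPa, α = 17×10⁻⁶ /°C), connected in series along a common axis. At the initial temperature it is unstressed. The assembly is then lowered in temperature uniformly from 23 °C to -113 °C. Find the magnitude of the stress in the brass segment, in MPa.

σ ≈ 255 MPa (tensile)

If the supports were absent, the total length change would be Σ αᵢΔT Lᵢ = 18.5×10⁻⁶×136×775 + 17×10⁻⁶×136×775 = 3.742 mm.
The walls prevent any net length change, so an axial force P (same in every segment) develops. Compatibility: P · Σ Lᵢ/(AᵢEᵢ) = δ_free.
Σ Lᵢ/(AᵢEᵢ) = 775/(1650×105×10³) + 775/(1425×123×10³) = 8.895×10⁻⁶ mm/N.
Hence P = δ_free / Σ(L/AE) = 3.742/8.895×10⁻⁶ = 420.7 kN (tensile).
σ_{brass} = P / A = 420700 / 1650 = 254.9 MPa.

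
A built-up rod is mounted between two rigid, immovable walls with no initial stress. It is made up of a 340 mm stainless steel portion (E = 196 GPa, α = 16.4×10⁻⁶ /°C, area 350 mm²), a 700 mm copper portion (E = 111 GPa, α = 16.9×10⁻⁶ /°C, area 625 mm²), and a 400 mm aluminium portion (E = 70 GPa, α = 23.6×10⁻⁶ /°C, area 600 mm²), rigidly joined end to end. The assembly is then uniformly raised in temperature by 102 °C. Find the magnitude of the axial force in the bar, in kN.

With the walls removed the bar would change length by δ_free = Σ αᵢΔT Lᵢ = 16.4×10⁻⁶×102×340 + 16.9×10⁻⁶×102×700 + 23.6×10⁻⁶×102×400 = 2.738 mm.
Since the ends are fixed, an axial force P builds up, equal in every segment, with P · Σ Lᵢ/(AᵢEᵢ) = δ_free.
The series flexibility is Σ Lᵢ/(AᵢEᵢ) = 340/(350×196×10³) + 700/(625×111×10³) + 400/(600×70×10³) = 2.457×10⁻⁵ mm/N.
So P = 2.738 / 2.457×10⁻⁵ = 111.4 kN, compressive.

P ≈ 111 kN (compressive)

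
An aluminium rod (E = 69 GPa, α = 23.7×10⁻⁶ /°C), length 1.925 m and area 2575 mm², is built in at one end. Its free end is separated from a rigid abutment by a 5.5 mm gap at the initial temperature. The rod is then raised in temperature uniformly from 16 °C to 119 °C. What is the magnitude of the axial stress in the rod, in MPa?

σ ≈ 0 MPa

Free thermal elongation = αΔT L = 23.7×10⁻⁶ × 103 × 1925 = 4.699 mm.
This is smaller than the 5.5 mm clearance, so the rod expands freely without reaching the stop — the stress is zero.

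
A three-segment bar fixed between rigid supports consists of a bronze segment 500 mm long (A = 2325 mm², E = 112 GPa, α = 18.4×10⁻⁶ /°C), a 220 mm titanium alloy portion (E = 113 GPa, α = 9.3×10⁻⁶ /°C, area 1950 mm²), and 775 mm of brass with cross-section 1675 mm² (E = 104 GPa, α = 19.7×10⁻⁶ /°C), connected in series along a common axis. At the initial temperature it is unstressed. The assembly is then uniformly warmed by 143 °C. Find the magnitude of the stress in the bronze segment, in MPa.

σ ≈ 221 MPa (compressive)

Free thermal expansion of the whole bar: Σ αᵢΔT Lᵢ = 18.4×10⁻⁶×143×500 + 9.3×10⁻⁶×143×220 + 19.7×10⁻⁶×143×775 = 3.791 mm.
Since the ends are fixed, an axial force P builds up, equal in every segment, with P · Σ Lᵢ/(AᵢEᵢ) = δ_free.
The series flexibility is Σ Lᵢ/(AᵢEᵢ) = 500/(2325×112×10³) + 220/(1950×113×10³) + 775/(1675×104×10³) = 7.367×10⁻⁶ mm/N.
Hence P = δ_free / Σ(L/AE) = 3.791/7.367×10⁻⁶ = 514.6 kN (compressive).
σ_{bronze} = P / A = 514600 / 2325 = 221.3 MPa.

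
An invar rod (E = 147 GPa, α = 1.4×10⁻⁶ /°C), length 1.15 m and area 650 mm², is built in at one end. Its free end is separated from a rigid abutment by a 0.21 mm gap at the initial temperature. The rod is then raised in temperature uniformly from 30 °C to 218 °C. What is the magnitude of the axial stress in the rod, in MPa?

σ ≈ 11.8 MPa (compressive)

Unrestrained expansion: δ_free = αΔT L = 1.4×10⁻⁶ × 188 × 1150 = 0.3027 mm.
This exceeds the 0.21 mm gap, so the wall pushes back. The portion of expansion that must be recovered elastically is δ_free − gap = 0.3027 − 0.21 = 0.09268 mm.
That suppressed elongation corresponds to σ = E·Δ/L = 147×10³ × 0.09268/1150 = 11.85 MPa.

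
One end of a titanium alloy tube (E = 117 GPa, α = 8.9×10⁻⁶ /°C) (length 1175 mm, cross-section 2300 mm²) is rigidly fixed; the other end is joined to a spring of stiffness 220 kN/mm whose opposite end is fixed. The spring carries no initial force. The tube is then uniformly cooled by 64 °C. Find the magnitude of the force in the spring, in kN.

P ≈ 75.1 kN

Free thermal contraction: δ_free = αΔT L = 8.9×10⁻⁶ × 64 × 1175 = 0.6693 mm.
Let P be the tensile force in the spring. The tube extends elastically by PL/(AE) and the spring stretches by P/k; together these equal δ_free.
So P = δ_free / [L/(AE) + 1/k] = 0.6693 / [ 1175/(2300×117×10³) + 1/(220×10³) ].
P = 0.6693 / 8.912×10⁻⁶ = 75100 N.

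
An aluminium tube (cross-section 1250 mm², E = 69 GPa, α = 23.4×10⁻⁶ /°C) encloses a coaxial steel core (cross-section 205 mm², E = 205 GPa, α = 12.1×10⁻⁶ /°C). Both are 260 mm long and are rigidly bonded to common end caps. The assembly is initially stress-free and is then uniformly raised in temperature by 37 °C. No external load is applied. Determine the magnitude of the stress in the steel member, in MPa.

Both members must finish at the same length. With the larger α, the aluminium tends to over-expand; the plates restrain it, putting the aluminium in compression and the steel in tension. With no external load the two internal forces are equal and opposite, magnitude P.
Compatibility of the two members (thermal + elastic change equal): (α₁ − α₂)ΔT = P·[1/(A₁E₁) + 1/(A₂E₂)].
|α₁ − α₂|·ΔT = 11.3×10⁻⁶ × 37 = 0.0004181.
1/(A₁E₁) + 1/(A₂E₂) = 1/(1250×69×10³) + 1/(205×205×10³) = 3.539×10⁻⁸ N⁻¹.
So P = 0.0004181 / 3.539×10⁻⁸ = 11.81 kN.
σ_{steel} = P/A₂ = 11810/205 = 57.63 MPa, tensile.

σ ≈ 57.6 MPa (tensile)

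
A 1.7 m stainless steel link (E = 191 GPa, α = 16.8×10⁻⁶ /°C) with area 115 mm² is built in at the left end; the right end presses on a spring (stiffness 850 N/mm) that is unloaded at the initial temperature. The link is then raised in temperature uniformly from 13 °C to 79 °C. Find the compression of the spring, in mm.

The unrestrained thermal change is αΔT L = 16.8×10⁻⁶ × 66 × 1700 = 1.885 mm.
With a force P in the spring, the elastic change of the link is PL/(AE) and that of the spring is P/k; compatibility requires their sum to equal δ_free.
So P = δ_free / [L/(AE) + 1/k] = 1.885 / [ 1700/(115×191×10³) + 1/(850) ].
P = 1.885 / 0.001254 = 1503 N.
Spring compression = P/k = 1503/(850) = 1.769 mm.

δ ≈ 1.77 mm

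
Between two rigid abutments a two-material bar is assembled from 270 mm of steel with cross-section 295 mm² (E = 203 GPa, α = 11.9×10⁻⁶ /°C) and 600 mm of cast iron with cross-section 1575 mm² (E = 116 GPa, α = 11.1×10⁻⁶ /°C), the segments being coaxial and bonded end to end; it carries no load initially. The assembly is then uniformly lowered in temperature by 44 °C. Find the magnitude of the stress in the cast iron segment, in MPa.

With the walls removed the bar would change length by δ_free = Σ αᵢΔT Lᵢ = 11.9×10⁻⁶×44×270 + 11.1×10⁻⁶×44×600 = 0.4344 mm.
The walls prevent any net length change, so an axial force P (same in every segment) develops. Compatibility: P · Σ Lᵢ/(AᵢEᵢ) = δ_free.
The series flexibility is Σ Lᵢ/(AᵢEᵢ) = 270/(295×203×10³) + 600/(1575×116×10³) = 7.793×10⁻⁶ mm/N.
Hence P = δ_free / Σ(L/AE) = 0.4344/7.793×10⁻⁶ = 55.75 kN (tensile).
σ_{cast iron} = P / A = 55750 / 1575 = 35.39 MPa.

σ ≈ 35.4 MPa (tensile)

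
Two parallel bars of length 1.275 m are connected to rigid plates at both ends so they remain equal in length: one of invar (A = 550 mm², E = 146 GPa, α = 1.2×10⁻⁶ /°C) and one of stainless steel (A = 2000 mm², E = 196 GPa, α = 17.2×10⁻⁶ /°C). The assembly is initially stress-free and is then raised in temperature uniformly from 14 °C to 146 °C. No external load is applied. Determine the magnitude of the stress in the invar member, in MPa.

Both members must finish at the same length. With the larger α, the stainless steel tends to over-expand; the plates restrain it, putting the stainless steel in compression and the invar in tension. With no external load the two internal forces are equal and opposite, magnitude P.
Setting the final lengths equal and cancelling L: (α₁ − α₂)ΔT = P/(A₁E₁) + P/(A₂E₂).
|α₁ − α₂|·ΔT = 16×10⁻⁶ × 132 = 0.002112.
1/(A₁E₁) + 1/(A₂E₂) = 1/(550×146×10³) + 1/(2000×196×10³) = 1.5×10⁻⁸ N⁻¹.
P = 0.002112 / 1.5×10⁻⁸ = 140800 N = 140.8 kN.
σ_{invar} = P/A₁ = 140800/550 = 255.9 MPa, tensile.

σ ≈ 256 MPa (tensile)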